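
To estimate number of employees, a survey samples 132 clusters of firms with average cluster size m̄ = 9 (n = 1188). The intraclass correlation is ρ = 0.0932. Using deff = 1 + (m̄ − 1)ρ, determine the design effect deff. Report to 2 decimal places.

1.75

deff = 1 + (9 − 1)·0.0932 = 1 + 0.7456 = 1.7456.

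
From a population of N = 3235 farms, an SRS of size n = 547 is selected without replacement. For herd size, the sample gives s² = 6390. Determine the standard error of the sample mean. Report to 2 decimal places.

Under SRS without replacement, Var(ȳ) = (1 − f)·s²/n with f = n/N = 547/3235 = 0.16908810.
Var(ȳ) = (1 − 0.16908810)·6390/547 = 0.83091190·11.681901 = 9.7066308.
SE(ȳ) = √(9.7066308) = 3.12.

3.12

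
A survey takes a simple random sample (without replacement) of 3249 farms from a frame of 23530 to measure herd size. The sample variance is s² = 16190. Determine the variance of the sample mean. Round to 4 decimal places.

Under SRS without replacement, Var(ȳ) = (1 − f)·s²/n with f = n/N = 3249/23530 = 0.13807905.
Var(ȳ) = (1 − 0.13807905)·16190/3249 = 0.86192095·4.9830717 = 4.2950139.

4.2950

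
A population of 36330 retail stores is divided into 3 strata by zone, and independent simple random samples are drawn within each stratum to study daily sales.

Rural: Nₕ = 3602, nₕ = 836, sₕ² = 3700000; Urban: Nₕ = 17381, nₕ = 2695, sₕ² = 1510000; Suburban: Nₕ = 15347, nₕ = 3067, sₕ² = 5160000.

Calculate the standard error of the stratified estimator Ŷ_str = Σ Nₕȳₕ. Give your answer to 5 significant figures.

Var(Ŷ_str) = Σₕ Nₕ²(1 − fₕ)sₕ²/nₕ.
Rural: 3602²·(1 − 836/3602)·3700000/836 = 4.4095201 × 10^10.
Urban: 17381²·(1 − 2695/17381)·1510000/2695 = 1.430199 × 10^11.
Suburban: 15347²·(1 − 3067/15347)·5160000/3067 = 3.1707192 × 10^11.
Sum = 5.0418702 × 10^11.
SE = √(5.0418702 × 10^11) = 710060.

710060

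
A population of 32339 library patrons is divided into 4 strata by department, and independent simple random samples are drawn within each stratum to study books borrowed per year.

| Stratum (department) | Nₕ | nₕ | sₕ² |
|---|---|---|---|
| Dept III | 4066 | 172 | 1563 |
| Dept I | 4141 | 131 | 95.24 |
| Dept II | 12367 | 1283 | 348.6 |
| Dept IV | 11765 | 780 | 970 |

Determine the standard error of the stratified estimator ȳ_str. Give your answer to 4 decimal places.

0.5817

Var(ȳ_str) = Σₕ Wₕ²(1 − fₕ)sₕ²/nₕ with Wₕ = Nₕ/N, N = 32339.
Dept III: Wₕ = 0.12573054; term = 0.12573054²·(1 − 0.04230202)·1563/172 = 0.13757537.
Dept I: Wₕ = 0.12804972; term = 0.12804972²·(1 − 0.03163487)·95.24/131 = 0.011543686.
Dept II: Wₕ = 0.38241751; term = 0.38241751²·(1 − 0.10374383)·348.6/1283 = 0.035612989.
Dept IV: Wₕ = 0.36380222; term = 0.36380222²·(1 − 0.06629834)·970/780 = 0.1536795.
Sum = 0.33841155.
SE = √(0.33841155) = 0.5817.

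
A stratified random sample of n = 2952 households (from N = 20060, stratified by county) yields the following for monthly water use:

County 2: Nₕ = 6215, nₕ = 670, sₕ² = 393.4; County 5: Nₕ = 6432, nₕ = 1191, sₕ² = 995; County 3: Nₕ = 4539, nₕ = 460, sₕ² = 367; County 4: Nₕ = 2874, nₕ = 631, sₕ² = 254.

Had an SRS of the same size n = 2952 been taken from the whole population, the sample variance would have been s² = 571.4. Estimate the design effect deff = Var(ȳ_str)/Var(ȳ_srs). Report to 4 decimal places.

0.9900

Var(ȳ_str) = Σ Wₕ²(1−fₕ)sₕ²/nₕ with Wₕ = Nₕ/20060:
  County 2: (6215/20060)²·(1−670/6215)·393.4/670 = 0.050285223
  County 5: (6432/20060)²·(1−1191/6432)·995/1191 = 0.069985756
  County 3: (4539/20060)²·(1−460/4539)·367/460 = 0.036707961
  County 4: (2874/20060)²·(1−631/2874)·254/631 = 0.0064484975
  → Var(ȳ_str) = 0.16342744.
Var(ȳ_srs) = (1 − 2952/20060)·571.4/2952 = 0.16507914.
deff = 0.16342744 / 0.16507914 = 0.9900.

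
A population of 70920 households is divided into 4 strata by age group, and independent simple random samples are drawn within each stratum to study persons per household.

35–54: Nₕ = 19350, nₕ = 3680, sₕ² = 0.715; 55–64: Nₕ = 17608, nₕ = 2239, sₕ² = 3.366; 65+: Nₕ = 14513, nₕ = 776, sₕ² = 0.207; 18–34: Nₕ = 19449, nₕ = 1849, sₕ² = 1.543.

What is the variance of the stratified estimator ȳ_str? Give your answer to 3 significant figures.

Var(ȳ_str) = Σₕ Wₕ²(1 − fₕ)sₕ²/nₕ with Wₕ = Nₕ/N, N = 70920.
35–54: Wₕ = 0.27284264; term = 0.27284264²·(1 − 0.19018088)·0.715/3680 = 1.171307 × 10^-5.
55–64: Wₕ = 0.24827975; term = 0.24827975²·(1 − 0.12715811)·3.366/2239 = 8.0886902 × 10^-5.
65+: Wₕ = 0.20463903; term = 0.20463903²·(1 − 0.05346930)·0.207/776 = 1.0573536 × 10^-5.
18–34: Wₕ = 0.27423858; term = 0.27423858²·(1 − 0.09506916)·1.543/1849 = 5.6793876 × 10^-5.
Sum = 1.5996738 × 10^-4.

1.60 × 10^-4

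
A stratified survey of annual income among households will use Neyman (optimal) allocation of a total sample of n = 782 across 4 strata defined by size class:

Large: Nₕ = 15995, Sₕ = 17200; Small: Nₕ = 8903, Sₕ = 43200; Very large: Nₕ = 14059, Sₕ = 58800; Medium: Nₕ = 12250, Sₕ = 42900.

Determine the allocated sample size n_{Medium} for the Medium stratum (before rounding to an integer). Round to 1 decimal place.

Neyman allocation: nₕ = n·NₕSₕ / Σⱼ NⱼSⱼ.
Σ NⱼSⱼ = 15995·17200 + 8903·43200 + 14059·58800 + 12250·42900 = 2.0119178 × 10^9.
n_{Medium} = 782·12250·42900 / (2.0119178 × 10^9) = 204.3.

204.3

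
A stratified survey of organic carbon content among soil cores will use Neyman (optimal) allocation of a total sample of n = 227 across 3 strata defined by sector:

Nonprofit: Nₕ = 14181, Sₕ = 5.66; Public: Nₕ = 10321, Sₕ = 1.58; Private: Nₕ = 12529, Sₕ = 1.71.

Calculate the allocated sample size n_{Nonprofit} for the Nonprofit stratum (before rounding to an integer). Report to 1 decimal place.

154.4

Neyman allocation: nₕ = n·NₕSₕ / Σⱼ NⱼSⱼ.
Σ NⱼSⱼ = 14181·5.66 + 10321·1.58 + 12529·1.71 = 117996.23.
n_{Nonprofit} = 227·14181·5.66 / 117996.23 = 154.4.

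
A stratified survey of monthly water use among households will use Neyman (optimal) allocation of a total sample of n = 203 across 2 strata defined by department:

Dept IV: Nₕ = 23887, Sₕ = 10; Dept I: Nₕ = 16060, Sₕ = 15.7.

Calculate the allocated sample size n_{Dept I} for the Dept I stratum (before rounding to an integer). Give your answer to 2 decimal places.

104.24

Neyman allocation: nₕ = n·NₕSₕ / Σⱼ NⱼSⱼ.
Σ NⱼSⱼ = 23887·10 + 16060·15.7 = 491012.
n_{Dept I} = 203·16060·15.7 / 491012 = 104.24.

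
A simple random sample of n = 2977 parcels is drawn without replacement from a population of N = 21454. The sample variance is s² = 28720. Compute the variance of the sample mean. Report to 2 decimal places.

8.31

Under SRS without replacement, Var(ȳ) = (1 − f)·s²/n with f = n/N = 2977/21454 = 0.13876200.
Var(ȳ) = (1 − 0.13876200)·28720/2977 = 0.86123800·9.6472959 = 8.3086178.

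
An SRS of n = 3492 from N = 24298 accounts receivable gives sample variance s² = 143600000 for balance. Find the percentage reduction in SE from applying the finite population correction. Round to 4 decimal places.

f = n/N = 3492/24298 = 0.14371553.
SE_no-fpc = √(s²/n) = 202.787; SE_fpc = √((1−f)s²/n) = 187.65024.
Ratio = √(1−f) = 0.92535640. Reduction = 100·(1 − 0.92535640) = 7.4644%.

7.4644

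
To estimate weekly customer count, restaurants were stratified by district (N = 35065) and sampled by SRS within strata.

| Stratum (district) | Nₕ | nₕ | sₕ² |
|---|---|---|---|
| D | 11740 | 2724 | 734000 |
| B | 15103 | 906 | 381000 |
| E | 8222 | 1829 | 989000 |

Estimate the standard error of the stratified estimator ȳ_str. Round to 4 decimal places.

10.9383

Var(ȳ_str) = Σₕ Wₕ²(1 − fₕ)sₕ²/nₕ with Wₕ = Nₕ/N, N = 35065.
D: Wₕ = 0.33480679; term = 0.33480679²·(1 − 0.23202726)·734000/2724 = 23.196543.
B: Wₕ = 0.43071439; term = 0.43071439²·(1 − 0.05998808)·381000/906 = 73.334595.
E: Wₕ = 0.23447883; term = 0.23447883²·(1 − 0.22245196)·989000/1829 = 23.116234.
Sum = 119.64737.
SE = √(119.64737) = 10.9383.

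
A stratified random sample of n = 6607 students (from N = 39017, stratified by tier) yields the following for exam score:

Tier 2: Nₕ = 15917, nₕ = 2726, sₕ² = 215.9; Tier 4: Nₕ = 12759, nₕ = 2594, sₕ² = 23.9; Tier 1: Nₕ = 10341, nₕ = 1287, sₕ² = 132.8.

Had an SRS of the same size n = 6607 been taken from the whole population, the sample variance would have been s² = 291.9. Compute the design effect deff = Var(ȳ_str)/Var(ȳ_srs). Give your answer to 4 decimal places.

0.4920

Var(ȳ_str) = Σ Wₕ²(1−fₕ)sₕ²/nₕ with Wₕ = Nₕ/39017:
  Tier 2: (15917/39017)²·(1−2726/15917)·215.9/2726 = 0.010923404
  Tier 4: (12759/39017)²·(1−2594/12759)·23.9/2594 = 7.8495399 × 10^-4
  Tier 1: (10341/39017)²·(1−1287/10341)·132.8/1287 = 0.0063462154
  → Var(ȳ_str) = 0.018054573.
Var(ȳ_srs) = (1 − 6607/39017)·291.9/6607 = 0.03669906.
deff = 0.018054573 / 0.03669906 = 0.4920.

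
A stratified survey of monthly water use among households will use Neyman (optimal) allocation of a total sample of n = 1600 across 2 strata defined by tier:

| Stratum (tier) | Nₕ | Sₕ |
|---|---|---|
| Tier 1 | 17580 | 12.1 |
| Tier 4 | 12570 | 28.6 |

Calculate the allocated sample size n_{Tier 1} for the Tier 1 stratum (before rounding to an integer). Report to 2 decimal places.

Neyman allocation: nₕ = n·NₕSₕ / Σⱼ NⱼSⱼ.
Σ NⱼSⱼ = 17580·12.1 + 12570·28.6 = 572220.
n_{Tier 1} = 1600·17580·12.1 / 572220 = 594.79.

594.79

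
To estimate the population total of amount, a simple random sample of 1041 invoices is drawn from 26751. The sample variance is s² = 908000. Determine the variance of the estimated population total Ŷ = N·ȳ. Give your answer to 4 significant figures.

Var(Ŷ) = N²·Var(ȳ) = N²·(1 − n/N)·s²/n.
f = 1041/26751 = 0.03891443; Var(ȳ) = 0.96108557·908000/1041 = 838.29558.
Var(Ŷ) = 26751² · 838.29558 = 5.9989773 × 10^11.

5.999 × 10^11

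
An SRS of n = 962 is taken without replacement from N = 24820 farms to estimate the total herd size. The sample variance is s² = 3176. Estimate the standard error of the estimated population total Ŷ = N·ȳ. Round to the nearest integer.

Var(Ŷ) = N²·Var(ȳ) = N²·(1 − n/N)·s²/n.
f = 962/24820 = 0.03875907; Var(ȳ) = 0.96124093·3176/962 = 3.173494.
Var(Ŷ) = 24820² · 3.173494 = 1.9549751 × 10^9.
SE(Ŷ) = √(1.9549751 × 10^9) = 44215.

44215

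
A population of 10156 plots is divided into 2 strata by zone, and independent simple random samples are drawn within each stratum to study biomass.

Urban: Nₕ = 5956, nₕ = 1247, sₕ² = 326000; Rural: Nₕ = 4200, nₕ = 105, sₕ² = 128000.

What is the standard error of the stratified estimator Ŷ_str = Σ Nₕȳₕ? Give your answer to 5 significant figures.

Var(Ŷ_str) = Σₕ Nₕ²(1 − fₕ)sₕ²/nₕ.
Urban: 5956²·(1 − 1247/5956)·326000/1247 = 7.3322038 × 10^9.
Rural: 4200²·(1 − 105/4200)·128000/105 = 2.09664 × 10^10.
Sum = 2.8298604 × 10^10.
SE = √(2.8298604 × 10^10) = 168220.

168220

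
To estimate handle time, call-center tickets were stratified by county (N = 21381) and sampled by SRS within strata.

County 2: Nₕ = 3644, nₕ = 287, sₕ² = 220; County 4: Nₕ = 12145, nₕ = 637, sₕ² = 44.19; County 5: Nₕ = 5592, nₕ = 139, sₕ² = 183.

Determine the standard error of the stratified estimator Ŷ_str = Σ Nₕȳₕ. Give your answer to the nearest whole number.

Var(Ŷ_str) = Σₕ Nₕ²(1 − fₕ)sₕ²/nₕ.
County 2: 3644²·(1 − 287/3644)·220/287 = 9.377142 × 10^6.
County 4: 12145²·(1 − 637/12145)·44.19/637 = 9.6957619 × 10^6.
County 5: 5592²·(1 − 139/5592)·183/139 = 4.0145692 × 10^7.
Sum = 5.9218596 × 10^7.
SE = √(5.9218596 × 10^7) = 7695.

7695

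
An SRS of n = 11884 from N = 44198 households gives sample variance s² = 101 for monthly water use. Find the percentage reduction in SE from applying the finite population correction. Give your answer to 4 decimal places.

14.4945

f = n/N = 11884/44198 = 0.26888094.
SE_no-fpc = √(s²/n) = 0.092189055; SE_fpc = √((1−f)s²/n) = 0.078826713.
Ratio = √(1−f) = 0.85505500. Reduction = 100·(1 − 0.85505500) = 14.4945%.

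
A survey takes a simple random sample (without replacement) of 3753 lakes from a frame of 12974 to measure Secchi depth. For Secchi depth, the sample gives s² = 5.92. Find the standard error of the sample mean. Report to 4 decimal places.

0.0335

Under SRS without replacement, Var(ȳ) = (1 − f)·s²/n with f = n/N = 3753/12974 = 0.28927085.
Var(ȳ) = (1 − 0.28927085)·5.92/3753 = 0.71072915·0.0015774047 = 0.0011211075.
SE(ȳ) = √(0.0011211075) = 0.0335.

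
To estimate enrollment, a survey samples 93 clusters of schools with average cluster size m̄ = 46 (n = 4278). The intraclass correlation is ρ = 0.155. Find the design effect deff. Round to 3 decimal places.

deff = 1 + (46 − 1)·0.155 = 1 + 6.975 = 7.975.

7.975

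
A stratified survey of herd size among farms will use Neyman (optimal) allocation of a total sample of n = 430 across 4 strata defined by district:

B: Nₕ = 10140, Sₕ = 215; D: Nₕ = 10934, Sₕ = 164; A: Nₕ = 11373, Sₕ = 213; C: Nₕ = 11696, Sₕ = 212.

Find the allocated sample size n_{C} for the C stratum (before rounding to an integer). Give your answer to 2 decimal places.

120.13

Neyman allocation: nₕ = n·NₕSₕ / Σⱼ NⱼSⱼ.
Σ NⱼSⱼ = 10140·215 + 10934·164 + 11373·213 + 11696·212 = 8.875277 × 10^6.
n_{C} = 430·11696·212 / (8.875277 × 10^6) = 120.13.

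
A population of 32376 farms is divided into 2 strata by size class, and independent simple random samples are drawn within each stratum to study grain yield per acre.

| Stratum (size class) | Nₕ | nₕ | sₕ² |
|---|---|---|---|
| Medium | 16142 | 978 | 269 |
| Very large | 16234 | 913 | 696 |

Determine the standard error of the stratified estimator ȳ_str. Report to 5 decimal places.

0.49509

Var(ȳ_str) = Σₕ Wₕ²(1 − fₕ)sₕ²/nₕ with Wₕ = Nₕ/N, N = 32376.
Medium: Wₕ = 0.49857919; term = 0.49857919²·(1 − 0.06058729)·269/978 = 0.064230035.
Very large: Wₕ = 0.50142081; term = 0.50142081²·(1 − 0.05623999)·696/913 = 0.18088591.
Sum = 0.24511595.
SE = √(0.24511595) = 0.49509.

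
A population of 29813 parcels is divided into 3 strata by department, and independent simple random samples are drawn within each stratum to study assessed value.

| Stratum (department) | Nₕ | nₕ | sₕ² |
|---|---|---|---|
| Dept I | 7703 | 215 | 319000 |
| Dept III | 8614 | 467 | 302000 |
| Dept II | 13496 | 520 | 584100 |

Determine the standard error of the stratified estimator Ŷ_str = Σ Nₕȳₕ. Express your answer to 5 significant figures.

572430

Var(Ŷ_str) = Σₕ Nₕ²(1 − fₕ)sₕ²/nₕ.
Dept I: 7703²·(1 − 215/7703)·319000/215 = 8.5581118 × 10^10.
Dept III: 8614²·(1 − 467/8614)·302000/467 = 4.5382942 × 10^10.
Dept II: 13496²·(1 − 520/13496)·584100/520 = 1.9671151 × 10^11.
Sum = 3.2767557 × 10^11.
SE = √(3.2767557 × 10^11) = 572430.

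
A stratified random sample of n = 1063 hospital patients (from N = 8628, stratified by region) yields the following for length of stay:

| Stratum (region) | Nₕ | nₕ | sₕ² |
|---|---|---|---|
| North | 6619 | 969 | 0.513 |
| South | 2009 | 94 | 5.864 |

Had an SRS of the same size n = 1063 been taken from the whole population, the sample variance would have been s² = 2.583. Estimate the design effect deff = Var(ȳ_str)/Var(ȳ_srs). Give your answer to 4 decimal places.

1.6381

Var(ȳ_str) = Σ Wₕ²(1−fₕ)sₕ²/nₕ with Wₕ = Nₕ/8628:
  North: (6619/8628)²·(1−969/6619)·0.513/969 = 2.6595866 × 10^-4
  South: (2009/8628)²·(1−94/2009)·5.864/94 = 0.0032239964
  → Var(ȳ_str) = 0.0034899551.
Var(ȳ_srs) = (1 − 1063/8628)·2.583/1063 = 0.0021305412.
deff = 0.0034899551 / 0.0021305412 = 1.6381.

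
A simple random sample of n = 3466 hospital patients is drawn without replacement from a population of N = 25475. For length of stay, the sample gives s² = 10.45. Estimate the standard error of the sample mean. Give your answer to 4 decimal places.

Under SRS without replacement, Var(ȳ) = (1 − f)·s²/n with f = n/N = 3466/25475 = 0.13605496.
Var(ȳ) = (1 − 0.13605496)·10.45/3466 = 0.86394504·0.0030150029 = 0.0026047968.
SE(ȳ) = √(0.0026047968) = 0.0510.

0.0510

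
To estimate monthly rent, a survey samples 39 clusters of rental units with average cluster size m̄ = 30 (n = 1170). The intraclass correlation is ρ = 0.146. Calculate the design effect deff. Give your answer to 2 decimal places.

5.23

deff = 1 + (30 − 1)·0.146 = 1 + 4.234 = 5.234.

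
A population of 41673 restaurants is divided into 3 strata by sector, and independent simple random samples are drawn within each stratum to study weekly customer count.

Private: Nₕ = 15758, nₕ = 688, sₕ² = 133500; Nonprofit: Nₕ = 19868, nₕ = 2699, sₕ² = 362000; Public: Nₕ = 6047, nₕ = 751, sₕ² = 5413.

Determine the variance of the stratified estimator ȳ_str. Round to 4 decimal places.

53.0114

Var(ȳ_str) = Σₕ Wₕ²(1 − fₕ)sₕ²/nₕ with Wₕ = Nₕ/N, N = 41673.
Private: Wₕ = 0.37813452; term = 0.37813452²·(1 − 0.04366036)·133500/688 = 26.53369.
Nonprofit: Wₕ = 0.47675953; term = 0.47675953²·(1 − 0.13584659)·362000/2699 = 26.344824.
Public: Wₕ = 0.14510594; term = 0.14510594²·(1 − 0.12419382)·5413/751 = 0.13291577.
Sum = 53.01143.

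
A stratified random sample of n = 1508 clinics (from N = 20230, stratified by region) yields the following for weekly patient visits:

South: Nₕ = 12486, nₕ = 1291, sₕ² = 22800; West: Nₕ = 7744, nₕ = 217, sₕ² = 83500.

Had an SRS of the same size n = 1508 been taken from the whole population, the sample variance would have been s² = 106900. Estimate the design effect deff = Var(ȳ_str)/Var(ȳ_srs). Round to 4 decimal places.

Var(ȳ_str) = Σ Wₕ²(1−fₕ)sₕ²/nₕ with Wₕ = Nₕ/20230:
  South: (12486/20230)²·(1−1291/12486)·22800/1291 = 6.0320408
  West: (7744/20230)²·(1−217/7744)·83500/217 = 54.805259
  → Var(ȳ_str) = 60.8373.
Var(ȳ_srs) = (1 − 1508/20230)·106900/1508 = 65.604363.
deff = 60.8373 / 65.604363 = 0.9273.

0.9273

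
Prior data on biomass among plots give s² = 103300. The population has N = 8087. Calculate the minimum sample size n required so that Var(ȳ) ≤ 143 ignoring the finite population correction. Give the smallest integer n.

723

Without fpc, n₀ = s²/D = 103300/143 = 722.3776.
Rounding up, n = 723.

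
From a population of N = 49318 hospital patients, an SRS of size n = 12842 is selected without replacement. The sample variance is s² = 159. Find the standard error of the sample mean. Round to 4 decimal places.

0.0957

Under SRS without replacement, Var(ȳ) = (1 − f)·s²/n with f = n/N = 12842/49318 = 0.26039174.
Var(ȳ) = (1 − 0.26039174)·159/12842 = 0.73960826·0.012381249 = 0.009157274.
SE(ȳ) = √(0.009157274) = 0.0957.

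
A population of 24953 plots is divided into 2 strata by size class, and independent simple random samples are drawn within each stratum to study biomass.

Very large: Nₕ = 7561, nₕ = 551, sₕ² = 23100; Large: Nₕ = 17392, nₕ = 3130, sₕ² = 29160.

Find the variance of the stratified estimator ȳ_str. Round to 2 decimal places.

Var(ȳ_str) = Σₕ Wₕ²(1 − fₕ)sₕ²/nₕ with Wₕ = Nₕ/N, N = 24953.
Very large: Wₕ = 0.30300966; term = 0.30300966²·(1 − 0.07287396)·23100/551 = 3.568717.
Large: Wₕ = 0.69699034; term = 0.69699034²·(1 − 0.17996780)·29160/3130 = 3.7113132.
Sum = 7.2800302.

7.28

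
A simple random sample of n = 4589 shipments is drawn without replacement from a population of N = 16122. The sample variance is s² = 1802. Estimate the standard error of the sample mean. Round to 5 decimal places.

Under SRS without replacement, Var(ȳ) = (1 − f)·s²/n with f = n/N = 4589/16122 = 0.28464210.
Var(ȳ) = (1 − 0.28464210)·1802/4589 = 0.71535790·0.39267814 = 0.28090541.
SE(ȳ) = √(0.28090541) = 0.53001.

0.53001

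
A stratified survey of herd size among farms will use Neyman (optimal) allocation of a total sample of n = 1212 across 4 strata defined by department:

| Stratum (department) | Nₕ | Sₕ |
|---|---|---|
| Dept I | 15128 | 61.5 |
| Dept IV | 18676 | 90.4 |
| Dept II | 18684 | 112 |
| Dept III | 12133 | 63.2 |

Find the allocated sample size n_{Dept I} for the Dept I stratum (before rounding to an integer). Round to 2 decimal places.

205.84

Neyman allocation: nₕ = n·NₕSₕ / Σⱼ NⱼSⱼ.
Σ NⱼSⱼ = 15128·61.5 + 18676·90.4 + 18684·112 + 12133·63.2 = 5.478096 × 10^6.
n_{Dept I} = 1212·15128·61.5 / (5.478096 × 10^6) = 205.84.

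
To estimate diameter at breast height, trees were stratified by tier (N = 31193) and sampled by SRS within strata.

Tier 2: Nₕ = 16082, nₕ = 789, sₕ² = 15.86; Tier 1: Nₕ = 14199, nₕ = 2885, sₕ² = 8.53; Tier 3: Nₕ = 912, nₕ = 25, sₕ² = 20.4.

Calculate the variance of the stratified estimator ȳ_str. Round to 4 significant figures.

0.006248

Var(ȳ_str) = Σₕ Wₕ²(1 − fₕ)sₕ²/nₕ with Wₕ = Nₕ/N, N = 31193.
Tier 2: Wₕ = 0.51556439; term = 0.51556439²·(1 − 0.04906106)·15.86/789 = 0.0050809467.
Tier 1: Wₕ = 0.45519828; term = 0.45519828²·(1 − 0.20318332)·8.53/2885 = 4.8816075 × 10^-4.
Tier 3: Wₕ = 0.02923733; term = 0.02923733²·(1 − 0.02741228)·20.4/25 = 6.7841326 × 10^-4.
Sum = 0.0062475207.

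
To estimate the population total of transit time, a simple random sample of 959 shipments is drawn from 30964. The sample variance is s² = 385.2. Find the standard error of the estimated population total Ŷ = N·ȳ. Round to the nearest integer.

19318

Var(Ŷ) = N²·Var(ȳ) = N²·(1 − n/N)·s²/n.
f = 959/30964 = 0.03097145; Var(ȳ) = 0.96902855·385.2/959 = 0.38922815.
Var(Ŷ) = 30964² · 0.38922815 = 3.7318 × 10^8.
SE(Ŷ) = √(3.7318 × 10^8) = 19318.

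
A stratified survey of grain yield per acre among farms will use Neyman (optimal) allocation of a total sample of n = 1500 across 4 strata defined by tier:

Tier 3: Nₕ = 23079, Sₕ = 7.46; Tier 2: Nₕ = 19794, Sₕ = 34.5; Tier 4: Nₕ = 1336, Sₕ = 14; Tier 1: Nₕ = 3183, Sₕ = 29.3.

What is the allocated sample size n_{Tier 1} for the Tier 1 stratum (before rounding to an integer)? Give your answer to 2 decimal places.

144.66

Neyman allocation: nₕ = n·NₕSₕ / Σⱼ NⱼSⱼ.
Σ NⱼSⱼ = 23079·7.46 + 19794·34.5 + 1336·14 + 3183·29.3 = 967028.24.
n_{Tier 1} = 1500·3183·29.3 / 967028.24 = 144.66.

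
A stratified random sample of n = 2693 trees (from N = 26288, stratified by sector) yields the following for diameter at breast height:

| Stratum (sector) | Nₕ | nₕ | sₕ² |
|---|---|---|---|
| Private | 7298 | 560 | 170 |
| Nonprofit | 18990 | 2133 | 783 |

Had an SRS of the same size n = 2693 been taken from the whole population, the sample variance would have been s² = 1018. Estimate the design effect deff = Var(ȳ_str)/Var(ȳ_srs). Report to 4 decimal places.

0.5648

Var(ȳ_str) = Σ Wₕ²(1−fₕ)sₕ²/nₕ with Wₕ = Nₕ/26288:
  Private: (7298/26288)²·(1−560/7298)·170/560 = 0.021601339
  Nonprofit: (18990/26288)²·(1−2133/18990)·783/2133 = 0.1700439
  → Var(ȳ_str) = 0.19164524.
Var(ȳ_srs) = (1 − 2693/26288)·1018/2693 = 0.33929219.
deff = 0.19164524 / 0.33929219 = 0.5648.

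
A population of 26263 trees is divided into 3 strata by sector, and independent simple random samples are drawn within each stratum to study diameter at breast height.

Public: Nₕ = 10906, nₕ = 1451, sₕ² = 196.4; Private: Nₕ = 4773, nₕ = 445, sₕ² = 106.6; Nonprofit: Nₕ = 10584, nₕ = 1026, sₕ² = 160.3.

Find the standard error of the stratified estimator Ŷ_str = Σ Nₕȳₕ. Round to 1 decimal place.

5891.6

Var(Ŷ_str) = Σₕ Nₕ²(1 − fₕ)sₕ²/nₕ.
Public: 10906²·(1 − 1451/10906)·196.4/1451 = 1.395729 × 10^7.
Private: 4773²·(1 − 445/4773)·106.6/445 = 4.9485263 × 10^6.
Nonprofit: 10584²·(1 − 1026/10584)·160.3/1026 = 1.580531 × 10^7.
Sum = 3.4711126 × 10^7.
SE = √(3.4711126 × 10^7) = 5891.6.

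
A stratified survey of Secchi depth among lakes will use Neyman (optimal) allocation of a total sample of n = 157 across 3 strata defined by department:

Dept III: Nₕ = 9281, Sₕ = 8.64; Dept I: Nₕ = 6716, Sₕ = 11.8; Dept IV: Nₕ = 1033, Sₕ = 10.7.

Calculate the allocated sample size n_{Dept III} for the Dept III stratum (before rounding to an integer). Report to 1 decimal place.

Neyman allocation: nₕ = n·NₕSₕ / Σⱼ NⱼSⱼ.
Σ NⱼSⱼ = 9281·8.64 + 6716·11.8 + 1033·10.7 = 170489.74.
n_{Dept III} = 157·9281·8.64 / 170489.74 = 73.8.

73.8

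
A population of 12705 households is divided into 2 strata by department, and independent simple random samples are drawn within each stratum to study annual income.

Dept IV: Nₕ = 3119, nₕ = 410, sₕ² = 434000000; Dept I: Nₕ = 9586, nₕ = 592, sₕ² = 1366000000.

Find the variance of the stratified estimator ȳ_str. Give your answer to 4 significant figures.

Var(ȳ_str) = Σₕ Wₕ²(1 − fₕ)sₕ²/nₕ with Wₕ = Nₕ/N, N = 12705.
Dept IV: Wₕ = 0.24549390; term = 0.24549390²·(1 − 0.13145239)·434000000/410 = 55409.077.
Dept I: Wₕ = 0.75450610; term = 0.75450610²·(1 − 0.06175673)·1366000000/592 = 1.2324519 × 10^6.
Sum = 1.287861 × 10^6.

1.288 × 10^6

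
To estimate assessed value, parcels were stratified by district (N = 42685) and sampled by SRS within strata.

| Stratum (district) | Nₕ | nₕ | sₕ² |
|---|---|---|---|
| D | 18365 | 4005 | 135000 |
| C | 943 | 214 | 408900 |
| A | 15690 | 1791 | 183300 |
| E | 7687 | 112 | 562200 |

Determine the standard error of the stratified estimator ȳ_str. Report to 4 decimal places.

13.3518

Var(ȳ_str) = Σₕ Wₕ²(1 − fₕ)sₕ²/nₕ with Wₕ = Nₕ/N, N = 42685.
D: Wₕ = 0.43024482; term = 0.43024482²·(1 − 0.21807787)·135000/4005 = 4.8789464.
C: Wₕ = 0.02209207; term = 0.02209207²·(1 − 0.22693531)·408900/214 = 0.72092816.
A: Wₕ = 0.36757643; term = 0.36757643²·(1 − 0.11414914)·183300/1791 = 12.249625.
E: Wₕ = 0.18008668; term = 0.18008668²·(1 − 0.01457005)·562200/112 = 160.4212.
Sum = 178.2707.
SE = √(178.2707) = 13.3518.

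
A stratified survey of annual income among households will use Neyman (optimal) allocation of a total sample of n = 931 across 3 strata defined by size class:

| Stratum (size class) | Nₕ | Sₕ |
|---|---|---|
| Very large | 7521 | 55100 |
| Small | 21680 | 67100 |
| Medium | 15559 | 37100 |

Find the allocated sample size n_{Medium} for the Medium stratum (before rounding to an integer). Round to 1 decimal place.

219.7

Neyman allocation: nₕ = n·NₕSₕ / Σⱼ NⱼSⱼ.
Σ NⱼSⱼ = 7521·55100 + 21680·67100 + 15559·37100 = 2.446374 × 10^9.
n_{Medium} = 931·15559·37100 / (2.446374 × 10^9) = 219.7.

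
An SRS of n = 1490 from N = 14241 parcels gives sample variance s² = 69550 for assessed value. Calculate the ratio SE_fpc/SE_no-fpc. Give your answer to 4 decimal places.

f = n/N = 1490/14241 = 0.10462748.
SE_no-fpc = √(s²/n) = 6.8321192; SE_fpc = √((1−f)s²/n) = 6.464833.
Ratio = √(1−f) = 0.94624126.

0.9462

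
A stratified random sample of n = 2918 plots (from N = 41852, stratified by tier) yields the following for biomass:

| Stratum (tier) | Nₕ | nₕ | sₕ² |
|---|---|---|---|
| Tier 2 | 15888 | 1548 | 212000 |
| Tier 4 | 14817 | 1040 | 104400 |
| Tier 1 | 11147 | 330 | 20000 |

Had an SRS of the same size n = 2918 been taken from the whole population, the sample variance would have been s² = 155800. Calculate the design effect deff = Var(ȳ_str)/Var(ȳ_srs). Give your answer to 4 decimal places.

Var(ȳ_str) = Σ Wₕ²(1−fₕ)sₕ²/nₕ with Wₕ = Nₕ/41852:
  Tier 2: (15888/41852)²·(1−1548/15888)·212000/1548 = 17.813565
  Tier 4: (14817/41852)²·(1−1040/14817)·104400/1040 = 11.699025
  Tier 1: (11147/41852)²·(1−330/11147)·20000/330 = 4.1720399
  → Var(ȳ_str) = 33.68463.
Var(ȳ_srs) = (1 − 2918/41852)·155800/2918 = 49.670093.
deff = 33.68463 / 49.670093 = 0.6782.

0.6782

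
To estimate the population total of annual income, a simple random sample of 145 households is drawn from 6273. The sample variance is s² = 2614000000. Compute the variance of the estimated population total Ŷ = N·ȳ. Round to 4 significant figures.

Var(Ŷ) = N²·Var(ȳ) = N²·(1 − n/N)·s²/n.
f = 145/6273 = 0.02311494; Var(ȳ) = 0.97688506·2614000000/145 = 1.761088 × 10^7.
Var(Ŷ) = 6273² · (1.761088 × 10^7) = 6.9299744 × 10^14.

6.930 × 10^14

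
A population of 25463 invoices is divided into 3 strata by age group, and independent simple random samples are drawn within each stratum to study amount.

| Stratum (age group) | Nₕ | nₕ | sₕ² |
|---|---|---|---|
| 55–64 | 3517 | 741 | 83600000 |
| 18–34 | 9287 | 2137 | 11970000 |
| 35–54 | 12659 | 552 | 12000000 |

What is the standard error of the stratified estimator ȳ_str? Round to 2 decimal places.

Var(ȳ_str) = Σₕ Wₕ²(1 − fₕ)sₕ²/nₕ with Wₕ = Nₕ/N, N = 25463.
55–64: Wₕ = 0.13812198; term = 0.13812198²·(1 − 0.21069093)·83600000/741 = 1698.8724.
18–34: Wₕ = 0.36472529; term = 0.36472529²·(1 − 0.23010660)·11970000/2137 = 573.65657.
35–54: Wₕ = 0.49715273; term = 0.49715273²·(1 − 0.04360534)·12000000/552 = 5138.7675.
Sum = 7411.2965.
SE = √(7411.2965) = 86.09.

86.09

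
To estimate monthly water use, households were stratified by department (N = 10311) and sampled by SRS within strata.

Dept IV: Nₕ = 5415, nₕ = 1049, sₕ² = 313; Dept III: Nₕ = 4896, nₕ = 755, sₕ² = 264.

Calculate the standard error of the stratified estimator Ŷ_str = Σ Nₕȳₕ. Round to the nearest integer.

Var(Ŷ_str) = Σₕ Nₕ²(1 − fₕ)sₕ²/nₕ.
Dept IV: 5415²·(1 − 1049/5415)·313/1049 = 7.0542532 × 10^6.
Dept III: 4896²·(1 − 755/4896)·264/755 = 7.0893042 × 10^6.
Sum = 1.4143557 × 10^7.
SE = √(1.4143557 × 10^7) = 3761.

3761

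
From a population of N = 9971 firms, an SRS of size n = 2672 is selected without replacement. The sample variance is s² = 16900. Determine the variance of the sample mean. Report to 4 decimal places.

Under SRS without replacement, Var(ȳ) = (1 − f)·s²/n with f = n/N = 2672/9971 = 0.26797713.
Var(ȳ) = (1 − 0.26797713)·16900/2672 = 0.73202287·6.3248503 = 4.629935.

4.6299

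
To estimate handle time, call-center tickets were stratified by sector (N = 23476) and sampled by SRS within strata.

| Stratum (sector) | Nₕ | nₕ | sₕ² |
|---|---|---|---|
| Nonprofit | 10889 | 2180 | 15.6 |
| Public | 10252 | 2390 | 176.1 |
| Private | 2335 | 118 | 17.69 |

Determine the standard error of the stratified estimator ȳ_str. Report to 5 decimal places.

0.11582

Var(ȳ_str) = Σₕ Wₕ²(1 − fₕ)sₕ²/nₕ with Wₕ = Nₕ/N, N = 23476.
Nonprofit: Wₕ = 0.46383541; term = 0.46383541²·(1 − 0.20020204)·15.6/2180 = 0.0012313349.
Public: Wₕ = 0.43670131; term = 0.43670131²·(1 − 0.23312524)·176.1/2390 = 0.010775933.
Private: Wₕ = 0.09946328; term = 0.09946328²·(1 − 0.05053533)·17.69/118 = 0.0014081542.
Sum = 0.013415422.
SE = √(0.013415422) = 0.11582.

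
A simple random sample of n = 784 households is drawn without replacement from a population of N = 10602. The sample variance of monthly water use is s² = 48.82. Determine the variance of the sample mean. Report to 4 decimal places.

0.0577

Under SRS without replacement, Var(ȳ) = (1 − f)·s²/n with f = n/N = 784/10602 = 0.07394831.
Var(ȳ) = (1 − 0.07394831)·48.82/784 = 0.92605169·0.062270408 = 0.057665617.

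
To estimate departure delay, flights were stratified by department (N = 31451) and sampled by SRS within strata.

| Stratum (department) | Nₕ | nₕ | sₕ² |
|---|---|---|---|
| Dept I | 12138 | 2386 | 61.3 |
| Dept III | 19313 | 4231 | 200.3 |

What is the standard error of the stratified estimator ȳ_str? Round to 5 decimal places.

0.13044

Var(ȳ_str) = Σₕ Wₕ²(1 − fₕ)sₕ²/nₕ with Wₕ = Nₕ/N, N = 31451.
Dept I: Wₕ = 0.38593367; term = 0.38593367²·(1 − 0.19657275)·61.3/2386 = 0.0030744111.
Dept III: Wₕ = 0.61406633; term = 0.61406633²·(1 − 0.21907523)·200.3/4231 = 0.013940479.
Sum = 0.01701489.
SE = √(0.01701489) = 0.13044.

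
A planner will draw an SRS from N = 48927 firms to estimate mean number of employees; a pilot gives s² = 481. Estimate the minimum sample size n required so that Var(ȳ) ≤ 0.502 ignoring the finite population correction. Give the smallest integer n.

Without fpc, n₀ = s²/D = 481/0.502 = 958.1673.
Rounding up, n = 959.

959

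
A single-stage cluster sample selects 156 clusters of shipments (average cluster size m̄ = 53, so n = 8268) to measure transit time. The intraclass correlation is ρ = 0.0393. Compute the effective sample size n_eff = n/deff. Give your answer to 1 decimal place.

deff = 1 + (53 − 1)·0.0393 = 1 + 2.0436 = 3.0436.
n_eff = 8268 / 3.0436 = 2716.5.

2716.5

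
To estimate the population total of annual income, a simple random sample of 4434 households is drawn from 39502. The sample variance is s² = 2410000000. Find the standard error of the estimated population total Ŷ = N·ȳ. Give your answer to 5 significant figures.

Var(Ŷ) = N²·Var(ȳ) = N²·(1 − n/N)·s²/n.
f = 4434/39502 = 0.11224748; Var(ȳ) = 0.88775252·2410000000/4434 = 482517.72.
Var(Ŷ) = 39502² · 482517.72 = 7.5292451 × 10^14.
SE(Ŷ) = √(7.5292451 × 10^14) = 2.7439 × 10^7.

2.7439 × 10^7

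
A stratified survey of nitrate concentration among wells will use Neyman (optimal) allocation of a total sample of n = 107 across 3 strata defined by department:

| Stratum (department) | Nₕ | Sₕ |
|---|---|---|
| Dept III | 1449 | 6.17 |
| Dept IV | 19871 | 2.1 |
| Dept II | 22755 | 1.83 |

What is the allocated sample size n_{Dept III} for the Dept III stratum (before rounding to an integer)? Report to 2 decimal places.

Neyman allocation: nₕ = n·NₕSₕ / Σⱼ NⱼSⱼ.
Σ NⱼSⱼ = 1449·6.17 + 19871·2.1 + 22755·1.83 = 92311.08.
n_{Dept III} = 107·1449·6.17 / 92311.08 = 10.36.

10.36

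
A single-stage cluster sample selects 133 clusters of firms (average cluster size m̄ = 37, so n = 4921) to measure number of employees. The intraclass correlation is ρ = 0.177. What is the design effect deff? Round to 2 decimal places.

7.37

deff = 1 + (37 − 1)·0.177 = 1 + 6.372 = 7.372.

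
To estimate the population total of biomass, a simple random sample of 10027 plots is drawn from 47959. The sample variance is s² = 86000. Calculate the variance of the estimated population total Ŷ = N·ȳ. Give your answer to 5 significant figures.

Var(Ŷ) = N²·Var(ȳ) = N²·(1 − n/N)·s²/n.
f = 10027/47959 = 0.20907442; Var(ȳ) = 0.79092558·86000/10027 = 6.7836442.
Var(Ŷ) = 47959² · 6.7836442 = 1.5602827 × 10^10.

1.5603 × 10^10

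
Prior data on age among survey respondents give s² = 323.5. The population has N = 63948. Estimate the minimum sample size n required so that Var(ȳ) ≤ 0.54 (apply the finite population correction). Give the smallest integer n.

Without fpc, n₀ = s²/D = 323.5/0.54 = 599.0741.
With fpc, (1 − n/N)·s²/n ≤ D requires n ≥ n₀/(1 + n₀/N) = 599.0741/(1 + 599.0741/63948) = 593.5140.
Rounding up, n = 594.

594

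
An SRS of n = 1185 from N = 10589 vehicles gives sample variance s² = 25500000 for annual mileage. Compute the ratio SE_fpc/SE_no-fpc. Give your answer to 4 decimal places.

f = n/N = 1185/10589 = 0.11190858.
SE_no-fpc = √(s²/n) = 146.69351; SE_fpc = √((1−f)s²/n) = 138.24192.
Ratio = √(1−f) = 0.94238602.

0.9424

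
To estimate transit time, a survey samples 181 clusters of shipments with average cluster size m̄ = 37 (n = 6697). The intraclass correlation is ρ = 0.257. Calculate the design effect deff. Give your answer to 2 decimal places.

10.25

deff = 1 + (37 − 1)·0.257 = 1 + 9.252 = 10.252.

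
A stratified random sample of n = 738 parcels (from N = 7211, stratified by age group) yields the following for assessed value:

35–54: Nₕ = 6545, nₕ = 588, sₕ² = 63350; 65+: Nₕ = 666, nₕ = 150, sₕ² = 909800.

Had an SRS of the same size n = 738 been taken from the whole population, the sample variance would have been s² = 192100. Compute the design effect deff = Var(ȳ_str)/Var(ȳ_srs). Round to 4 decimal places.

0.5173

Var(ȳ_str) = Σ Wₕ²(1−fₕ)sₕ²/nₕ with Wₕ = Nₕ/7211:
  35–54: (6545/7211)²·(1−588/6545)·63350/588 = 80.782177
  65+: (666/7211)²·(1−150/666)·909800/150 = 40.085528
  → Var(ȳ_str) = 120.86771.
Var(ȳ_srs) = (1 − 738/7211)·192100/738 = 233.65825.
deff = 120.86771 / 233.65825 = 0.5173.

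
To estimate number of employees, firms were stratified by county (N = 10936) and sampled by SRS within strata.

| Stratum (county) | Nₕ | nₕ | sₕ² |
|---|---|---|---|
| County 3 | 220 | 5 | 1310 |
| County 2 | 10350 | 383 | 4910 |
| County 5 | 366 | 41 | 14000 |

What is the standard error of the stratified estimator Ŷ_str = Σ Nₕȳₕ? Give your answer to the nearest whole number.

37088

Var(Ŷ_str) = Σₕ Nₕ²(1 − fₕ)sₕ²/nₕ.
County 3: 220²·(1 − 5/220)·1310/5 = 1.23926 × 10^7.
County 2: 10350²·(1 − 383/10350)·4910/383 = 1.3224752 × 10^9.
County 5: 366²·(1 − 41/366)·14000/41 = 4.0617073 × 10^7.
Sum = 1.3754849 × 10^9.
SE = √(1.3754849 × 10^9) = 37088.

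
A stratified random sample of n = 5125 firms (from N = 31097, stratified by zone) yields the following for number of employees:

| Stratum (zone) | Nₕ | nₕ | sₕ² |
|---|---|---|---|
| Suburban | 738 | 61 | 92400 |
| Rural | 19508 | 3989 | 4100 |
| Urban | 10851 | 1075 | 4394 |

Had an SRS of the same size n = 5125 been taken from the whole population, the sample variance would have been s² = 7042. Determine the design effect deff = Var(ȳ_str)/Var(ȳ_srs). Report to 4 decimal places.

Var(ȳ_str) = Σ Wₕ²(1−fₕ)sₕ²/nₕ with Wₕ = Nₕ/31097:
  Suburban: (738/31097)²·(1−61/738)·92400/61 = 0.78261863
  Rural: (19508/31097)²·(1−3989/19508)·4100/3989 = 0.3217802
  Urban: (10851/31097)²·(1−1075/10851)·4394/1075 = 0.4483793
  → Var(ȳ_str) = 1.5527781.
Var(ȳ_srs) = (1 − 5125/31097)·7042/5125 = 1.1475961.
deff = 1.5527781 / 1.1475961 = 1.3531.

1.3531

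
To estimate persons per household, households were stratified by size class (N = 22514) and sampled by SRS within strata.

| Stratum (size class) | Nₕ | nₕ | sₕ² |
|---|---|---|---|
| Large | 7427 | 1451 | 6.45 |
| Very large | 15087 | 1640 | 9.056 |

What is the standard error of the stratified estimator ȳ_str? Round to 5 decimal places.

Var(ȳ_str) = Σₕ Wₕ²(1 − fₕ)sₕ²/nₕ with Wₕ = Nₕ/N, N = 22514.
Large: Wₕ = 0.32988363; term = 0.32988363²·(1 − 0.19536825)·6.45/1451 = 3.892342 × 10^-4.
Very large: Wₕ = 0.67011637; term = 0.67011637²·(1 − 0.10870286)·9.056/1640 = 0.0022101184.
Sum = 0.0025993526.
SE = √(0.0025993526) = 0.05098.

0.05098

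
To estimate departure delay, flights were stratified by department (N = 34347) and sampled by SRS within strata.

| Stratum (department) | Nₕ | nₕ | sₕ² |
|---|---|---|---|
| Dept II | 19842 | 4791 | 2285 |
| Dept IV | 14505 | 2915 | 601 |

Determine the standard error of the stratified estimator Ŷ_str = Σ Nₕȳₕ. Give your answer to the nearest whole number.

Var(Ŷ_str) = Σₕ Nₕ²(1 − fₕ)sₕ²/nₕ.
Dept II: 19842²·(1 − 4791/19842)·2285/4791 = 1.4243307 × 10^8.
Dept IV: 14505²·(1 − 2915/14505)·601/2915 = 3.466068 × 10^7.
Sum = 1.7709375 × 10^8.
SE = √(1.7709375 × 10^8) = 13308.

13308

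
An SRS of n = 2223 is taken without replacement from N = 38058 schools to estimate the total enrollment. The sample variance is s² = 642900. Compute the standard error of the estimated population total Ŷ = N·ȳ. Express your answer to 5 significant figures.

628030

Var(Ŷ) = N²·Var(ȳ) = N²·(1 − n/N)·s²/n.
f = 2223/38058 = 0.05841085; Var(ȳ) = 0.94158915·642900/2223 = 272.31114.
Var(Ŷ) = 38058² · 272.31114 = 3.9441855 × 10^11.
SE(Ŷ) = √(3.9441855 × 10^11) = 628030.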